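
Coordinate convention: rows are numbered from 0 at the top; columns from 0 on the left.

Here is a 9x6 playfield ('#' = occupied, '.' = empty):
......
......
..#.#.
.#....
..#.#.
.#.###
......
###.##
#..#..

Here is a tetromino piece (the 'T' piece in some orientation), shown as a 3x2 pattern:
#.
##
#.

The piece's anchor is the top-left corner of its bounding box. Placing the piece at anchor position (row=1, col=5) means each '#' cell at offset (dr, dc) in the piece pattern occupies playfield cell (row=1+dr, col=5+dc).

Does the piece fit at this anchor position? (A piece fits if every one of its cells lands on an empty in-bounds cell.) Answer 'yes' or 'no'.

Check each piece cell at anchor (1, 5):
  offset (0,0) -> (1,5): empty -> OK
  offset (1,0) -> (2,5): empty -> OK
  offset (1,1) -> (2,6): out of bounds -> FAIL
  offset (2,0) -> (3,5): empty -> OK
All cells valid: no

Answer: no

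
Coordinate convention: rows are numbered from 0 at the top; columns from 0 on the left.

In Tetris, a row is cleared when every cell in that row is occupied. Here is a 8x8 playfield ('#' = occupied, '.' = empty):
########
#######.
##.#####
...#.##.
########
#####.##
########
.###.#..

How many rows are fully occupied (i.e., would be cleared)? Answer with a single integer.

Check each row:
  row 0: 0 empty cells -> FULL (clear)
  row 1: 1 empty cell -> not full
  row 2: 1 empty cell -> not full
  row 3: 5 empty cells -> not full
  row 4: 0 empty cells -> FULL (clear)
  row 5: 1 empty cell -> not full
  row 6: 0 empty cells -> FULL (clear)
  row 7: 4 empty cells -> not full
Total rows cleared: 3

Answer: 3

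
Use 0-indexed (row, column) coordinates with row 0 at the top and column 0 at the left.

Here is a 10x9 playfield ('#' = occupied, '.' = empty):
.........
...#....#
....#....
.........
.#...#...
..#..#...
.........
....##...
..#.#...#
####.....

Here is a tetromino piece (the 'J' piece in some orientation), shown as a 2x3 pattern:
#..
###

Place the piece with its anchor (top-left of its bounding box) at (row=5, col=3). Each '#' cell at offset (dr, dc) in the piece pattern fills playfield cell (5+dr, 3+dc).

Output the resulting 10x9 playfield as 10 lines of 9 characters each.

Fill (5+0,3+0) = (5,3)
Fill (5+1,3+0) = (6,3)
Fill (5+1,3+1) = (6,4)
Fill (5+1,3+2) = (6,5)

Answer: .........
...#....#
....#....
.........
.#...#...
..##.#...
...###...
....##...
..#.#...#
####.....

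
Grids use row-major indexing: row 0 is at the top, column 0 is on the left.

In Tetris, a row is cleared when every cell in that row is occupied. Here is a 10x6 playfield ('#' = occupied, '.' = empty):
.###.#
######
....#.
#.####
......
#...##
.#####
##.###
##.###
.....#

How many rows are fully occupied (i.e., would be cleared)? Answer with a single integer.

Check each row:
  row 0: 2 empty cells -> not full
  row 1: 0 empty cells -> FULL (clear)
  row 2: 5 empty cells -> not full
  row 3: 1 empty cell -> not full
  row 4: 6 empty cells -> not full
  row 5: 3 empty cells -> not full
  row 6: 1 empty cell -> not full
  row 7: 1 empty cell -> not full
  row 8: 1 empty cell -> not full
  row 9: 5 empty cells -> not full
Total rows cleared: 1

Answer: 1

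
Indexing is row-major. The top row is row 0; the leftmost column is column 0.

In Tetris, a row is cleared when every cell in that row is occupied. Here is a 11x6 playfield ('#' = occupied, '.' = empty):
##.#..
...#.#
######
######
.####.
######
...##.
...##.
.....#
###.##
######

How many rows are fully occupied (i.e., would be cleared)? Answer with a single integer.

Check each row:
  row 0: 3 empty cells -> not full
  row 1: 4 empty cells -> not full
  row 2: 0 empty cells -> FULL (clear)
  row 3: 0 empty cells -> FULL (clear)
  row 4: 2 empty cells -> not full
  row 5: 0 empty cells -> FULL (clear)
  row 6: 4 empty cells -> not full
  row 7: 4 empty cells -> not full
  row 8: 5 empty cells -> not full
  row 9: 1 empty cell -> not full
  row 10: 0 empty cells -> FULL (clear)
Total rows cleared: 4

Answer: 4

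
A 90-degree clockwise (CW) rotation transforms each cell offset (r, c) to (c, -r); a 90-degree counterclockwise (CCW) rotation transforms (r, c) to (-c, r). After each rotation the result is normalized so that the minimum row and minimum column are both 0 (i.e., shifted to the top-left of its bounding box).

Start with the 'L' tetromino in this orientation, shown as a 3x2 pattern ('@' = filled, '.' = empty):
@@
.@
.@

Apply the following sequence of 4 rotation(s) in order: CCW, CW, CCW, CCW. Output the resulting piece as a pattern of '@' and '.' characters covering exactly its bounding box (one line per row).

Answer: @.
@.
@@

Derivation:
Start:
@@
.@
.@
After rotation 1 (CCW):
@@@
@..
After rotation 2 (CW):
@@
.@
.@
After rotation 3 (CCW):
@@@
@..
After rotation 4 (CCW):
@.
@.
@@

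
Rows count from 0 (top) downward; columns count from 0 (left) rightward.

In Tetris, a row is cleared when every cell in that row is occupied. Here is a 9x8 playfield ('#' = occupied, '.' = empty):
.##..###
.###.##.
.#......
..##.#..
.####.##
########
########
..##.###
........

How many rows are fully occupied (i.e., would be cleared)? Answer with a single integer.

Check each row:
  row 0: 3 empty cells -> not full
  row 1: 3 empty cells -> not full
  row 2: 7 empty cells -> not full
  row 3: 5 empty cells -> not full
  row 4: 2 empty cells -> not full
  row 5: 0 empty cells -> FULL (clear)
  row 6: 0 empty cells -> FULL (clear)
  row 7: 3 empty cells -> not full
  row 8: 8 empty cells -> not full
Total rows cleared: 2

Answer: 2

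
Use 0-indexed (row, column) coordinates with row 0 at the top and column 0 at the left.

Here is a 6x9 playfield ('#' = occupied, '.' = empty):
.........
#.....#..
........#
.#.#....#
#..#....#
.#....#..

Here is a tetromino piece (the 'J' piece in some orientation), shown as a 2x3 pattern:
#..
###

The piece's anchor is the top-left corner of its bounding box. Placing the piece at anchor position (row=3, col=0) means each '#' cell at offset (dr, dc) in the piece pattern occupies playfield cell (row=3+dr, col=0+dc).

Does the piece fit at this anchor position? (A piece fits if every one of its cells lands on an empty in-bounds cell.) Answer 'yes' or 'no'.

Answer: no

Derivation:
Check each piece cell at anchor (3, 0):
  offset (0,0) -> (3,0): empty -> OK
  offset (1,0) -> (4,0): occupied ('#') -> FAIL
  offset (1,1) -> (4,1): empty -> OK
  offset (1,2) -> (4,2): empty -> OK
All cells valid: no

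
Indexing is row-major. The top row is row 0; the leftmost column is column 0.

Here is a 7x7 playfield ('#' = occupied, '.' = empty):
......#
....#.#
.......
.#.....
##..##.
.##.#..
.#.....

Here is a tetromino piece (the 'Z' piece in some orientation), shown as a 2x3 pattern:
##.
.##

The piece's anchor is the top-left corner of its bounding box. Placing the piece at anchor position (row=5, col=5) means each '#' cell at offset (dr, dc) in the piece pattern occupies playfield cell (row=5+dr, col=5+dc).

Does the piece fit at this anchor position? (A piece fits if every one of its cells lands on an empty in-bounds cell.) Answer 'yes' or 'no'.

Check each piece cell at anchor (5, 5):
  offset (0,0) -> (5,5): empty -> OK
  offset (0,1) -> (5,6): empty -> OK
  offset (1,1) -> (6,6): empty -> OK
  offset (1,2) -> (6,7): out of bounds -> FAIL
All cells valid: no

Answer: no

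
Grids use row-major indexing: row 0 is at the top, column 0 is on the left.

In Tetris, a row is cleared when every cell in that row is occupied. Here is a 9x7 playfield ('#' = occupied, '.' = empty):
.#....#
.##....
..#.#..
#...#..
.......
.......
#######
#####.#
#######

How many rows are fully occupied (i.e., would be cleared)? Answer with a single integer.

Check each row:
  row 0: 5 empty cells -> not full
  row 1: 5 empty cells -> not full
  row 2: 5 empty cells -> not full
  row 3: 5 empty cells -> not full
  row 4: 7 empty cells -> not full
  row 5: 7 empty cells -> not full
  row 6: 0 empty cells -> FULL (clear)
  row 7: 1 empty cell -> not full
  row 8: 0 empty cells -> FULL (clear)
Total rows cleared: 2

Answer: 2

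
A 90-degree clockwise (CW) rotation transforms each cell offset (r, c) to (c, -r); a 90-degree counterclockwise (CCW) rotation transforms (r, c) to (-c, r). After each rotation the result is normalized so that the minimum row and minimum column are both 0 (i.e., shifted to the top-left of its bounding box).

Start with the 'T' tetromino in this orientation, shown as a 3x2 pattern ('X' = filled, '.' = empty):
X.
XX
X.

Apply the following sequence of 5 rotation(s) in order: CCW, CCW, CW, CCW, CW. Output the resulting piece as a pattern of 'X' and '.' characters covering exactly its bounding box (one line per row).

Answer: .X.
XXX

Derivation:
Start:
X.
XX
X.
After rotation 1 (CCW):
.X.
XXX
After rotation 2 (CCW):
.X
XX
.X
After rotation 3 (CW):
.X.
XXX
After rotation 4 (CCW):
.X
XX
.X
After rotation 5 (CW):
.X.
XXX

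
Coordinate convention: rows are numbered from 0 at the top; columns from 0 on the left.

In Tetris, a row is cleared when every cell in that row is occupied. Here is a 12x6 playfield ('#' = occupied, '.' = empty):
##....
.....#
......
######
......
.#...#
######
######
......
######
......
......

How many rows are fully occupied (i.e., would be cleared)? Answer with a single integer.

Answer: 4

Derivation:
Check each row:
  row 0: 4 empty cells -> not full
  row 1: 5 empty cells -> not full
  row 2: 6 empty cells -> not full
  row 3: 0 empty cells -> FULL (clear)
  row 4: 6 empty cells -> not full
  row 5: 4 empty cells -> not full
  row 6: 0 empty cells -> FULL (clear)
  row 7: 0 empty cells -> FULL (clear)
  row 8: 6 empty cells -> not full
  row 9: 0 empty cells -> FULL (clear)
  row 10: 6 empty cells -> not full
  row 11: 6 empty cells -> not full
Total rows cleared: 4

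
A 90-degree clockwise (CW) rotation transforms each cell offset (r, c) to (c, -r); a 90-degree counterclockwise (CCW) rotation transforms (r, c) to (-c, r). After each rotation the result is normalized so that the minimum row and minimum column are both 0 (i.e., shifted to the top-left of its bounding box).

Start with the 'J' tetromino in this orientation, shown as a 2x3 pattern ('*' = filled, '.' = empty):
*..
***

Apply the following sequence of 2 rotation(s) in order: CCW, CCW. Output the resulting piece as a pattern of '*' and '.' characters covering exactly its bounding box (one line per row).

Start:
*..
***
After rotation 1 (CCW):
.*
.*
**
After rotation 2 (CCW):
***
..*

Answer: ***
..*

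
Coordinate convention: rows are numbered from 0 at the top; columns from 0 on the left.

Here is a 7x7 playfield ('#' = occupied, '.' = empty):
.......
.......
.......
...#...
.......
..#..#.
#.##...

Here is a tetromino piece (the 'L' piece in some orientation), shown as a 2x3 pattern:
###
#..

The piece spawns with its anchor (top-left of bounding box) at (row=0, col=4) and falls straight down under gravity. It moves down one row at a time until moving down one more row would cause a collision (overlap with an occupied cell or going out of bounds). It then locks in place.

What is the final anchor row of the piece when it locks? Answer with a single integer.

Answer: 4

Derivation:
Spawn at (row=0, col=4). Try each row:
  row 0: fits
  row 1: fits
  row 2: fits
  row 3: fits
  row 4: fits
  row 5: blocked -> lock at row 4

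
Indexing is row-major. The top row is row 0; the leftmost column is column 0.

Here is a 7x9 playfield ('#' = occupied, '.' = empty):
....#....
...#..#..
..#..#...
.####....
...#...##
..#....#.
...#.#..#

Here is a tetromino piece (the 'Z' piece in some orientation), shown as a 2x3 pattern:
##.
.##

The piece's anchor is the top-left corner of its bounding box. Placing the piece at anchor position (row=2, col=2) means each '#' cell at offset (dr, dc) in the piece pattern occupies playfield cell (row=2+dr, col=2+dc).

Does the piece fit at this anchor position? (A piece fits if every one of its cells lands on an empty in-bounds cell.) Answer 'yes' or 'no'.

Answer: no

Derivation:
Check each piece cell at anchor (2, 2):
  offset (0,0) -> (2,2): occupied ('#') -> FAIL
  offset (0,1) -> (2,3): empty -> OK
  offset (1,1) -> (3,3): occupied ('#') -> FAIL
  offset (1,2) -> (3,4): occupied ('#') -> FAIL
All cells valid: no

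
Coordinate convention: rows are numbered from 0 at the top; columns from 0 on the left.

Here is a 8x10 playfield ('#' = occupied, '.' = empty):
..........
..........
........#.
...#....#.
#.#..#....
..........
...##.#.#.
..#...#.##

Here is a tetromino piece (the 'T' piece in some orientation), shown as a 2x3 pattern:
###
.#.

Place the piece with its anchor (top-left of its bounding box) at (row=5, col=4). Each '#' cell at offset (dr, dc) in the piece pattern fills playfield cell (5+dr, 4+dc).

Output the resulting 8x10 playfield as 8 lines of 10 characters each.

Fill (5+0,4+0) = (5,4)
Fill (5+0,4+1) = (5,5)
Fill (5+0,4+2) = (5,6)
Fill (5+1,4+1) = (6,5)

Answer: ..........
..........
........#.
...#....#.
#.#..#....
....###...
...####.#.
..#...#.##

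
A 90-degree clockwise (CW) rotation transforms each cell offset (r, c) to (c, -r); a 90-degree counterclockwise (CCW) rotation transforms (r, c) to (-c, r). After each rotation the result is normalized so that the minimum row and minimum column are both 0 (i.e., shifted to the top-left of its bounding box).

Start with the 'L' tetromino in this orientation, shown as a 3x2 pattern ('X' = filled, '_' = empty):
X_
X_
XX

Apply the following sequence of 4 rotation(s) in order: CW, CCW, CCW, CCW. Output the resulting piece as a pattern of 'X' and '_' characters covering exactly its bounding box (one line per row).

Start:
X_
X_
XX
After rotation 1 (CW):
XXX
X__
After rotation 2 (CCW):
X_
X_
XX
After rotation 3 (CCW):
__X
XXX
After rotation 4 (CCW):
XX
_X
_X

Answer: XX
_X
_X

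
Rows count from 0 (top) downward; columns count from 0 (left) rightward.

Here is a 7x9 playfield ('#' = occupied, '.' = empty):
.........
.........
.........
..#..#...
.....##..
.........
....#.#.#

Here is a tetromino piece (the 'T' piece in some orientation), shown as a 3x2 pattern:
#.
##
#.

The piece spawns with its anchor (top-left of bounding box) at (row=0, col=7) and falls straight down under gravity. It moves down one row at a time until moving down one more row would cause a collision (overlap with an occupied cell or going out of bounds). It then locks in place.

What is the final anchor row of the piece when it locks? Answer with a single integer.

Answer: 4

Derivation:
Spawn at (row=0, col=7). Try each row:
  row 0: fits
  row 1: fits
  row 2: fits
  row 3: fits
  row 4: fits
  row 5: blocked -> lock at row 4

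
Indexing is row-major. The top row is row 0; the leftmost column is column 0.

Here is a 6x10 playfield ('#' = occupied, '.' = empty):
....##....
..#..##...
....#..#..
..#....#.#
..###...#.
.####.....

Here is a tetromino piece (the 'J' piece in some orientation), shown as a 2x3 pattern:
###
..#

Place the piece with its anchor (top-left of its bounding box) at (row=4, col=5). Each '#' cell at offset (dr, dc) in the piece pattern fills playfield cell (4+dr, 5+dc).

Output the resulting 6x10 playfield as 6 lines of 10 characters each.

Answer: ....##....
..#..##...
....#..#..
..#....#.#
..#######.
.####..#..

Derivation:
Fill (4+0,5+0) = (4,5)
Fill (4+0,5+1) = (4,6)
Fill (4+0,5+2) = (4,7)
Fill (4+1,5+2) = (5,7)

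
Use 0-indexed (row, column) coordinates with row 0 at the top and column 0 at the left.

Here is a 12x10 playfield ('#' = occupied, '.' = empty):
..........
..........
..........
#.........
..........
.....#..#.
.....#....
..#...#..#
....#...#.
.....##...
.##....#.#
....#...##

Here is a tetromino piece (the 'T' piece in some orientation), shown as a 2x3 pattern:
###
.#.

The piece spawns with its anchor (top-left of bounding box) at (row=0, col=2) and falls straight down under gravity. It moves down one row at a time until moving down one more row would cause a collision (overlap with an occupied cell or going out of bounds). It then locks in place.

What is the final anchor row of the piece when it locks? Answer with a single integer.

Spawn at (row=0, col=2). Try each row:
  row 0: fits
  row 1: fits
  row 2: fits
  row 3: fits
  row 4: fits
  row 5: fits
  row 6: fits
  row 7: blocked -> lock at row 6

Answer: 6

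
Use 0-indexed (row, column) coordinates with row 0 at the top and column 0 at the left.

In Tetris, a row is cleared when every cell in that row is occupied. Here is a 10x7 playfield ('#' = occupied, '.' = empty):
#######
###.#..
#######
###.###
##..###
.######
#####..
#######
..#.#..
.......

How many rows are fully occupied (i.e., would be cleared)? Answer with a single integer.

Check each row:
  row 0: 0 empty cells -> FULL (clear)
  row 1: 3 empty cells -> not full
  row 2: 0 empty cells -> FULL (clear)
  row 3: 1 empty cell -> not full
  row 4: 2 empty cells -> not full
  row 5: 1 empty cell -> not full
  row 6: 2 empty cells -> not full
  row 7: 0 empty cells -> FULL (clear)
  row 8: 5 empty cells -> not full
  row 9: 7 empty cells -> not full
Total rows cleared: 3

Answer: 3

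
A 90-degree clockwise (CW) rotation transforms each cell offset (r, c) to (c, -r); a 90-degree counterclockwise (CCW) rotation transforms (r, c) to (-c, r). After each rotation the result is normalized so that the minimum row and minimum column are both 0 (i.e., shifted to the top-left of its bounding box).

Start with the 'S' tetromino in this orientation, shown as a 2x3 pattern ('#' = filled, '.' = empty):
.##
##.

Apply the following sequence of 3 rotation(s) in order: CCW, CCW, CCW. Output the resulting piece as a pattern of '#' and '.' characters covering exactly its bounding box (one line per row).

Answer: #.
##
.#

Derivation:
Start:
.##
##.
After rotation 1 (CCW):
#.
##
.#
After rotation 2 (CCW):
.##
##.
After rotation 3 (CCW):
#.
##
.#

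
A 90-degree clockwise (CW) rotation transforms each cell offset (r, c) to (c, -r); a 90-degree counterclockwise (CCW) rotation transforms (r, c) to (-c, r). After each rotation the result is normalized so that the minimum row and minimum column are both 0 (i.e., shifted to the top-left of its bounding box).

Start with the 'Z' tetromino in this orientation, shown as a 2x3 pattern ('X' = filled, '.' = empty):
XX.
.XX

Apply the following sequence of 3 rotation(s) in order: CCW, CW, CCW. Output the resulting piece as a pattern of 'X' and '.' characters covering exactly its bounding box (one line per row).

Answer: .X
XX
X.

Derivation:
Start:
XX.
.XX
After rotation 1 (CCW):
.X
XX
X.
After rotation 2 (CW):
XX.
.XX
After rotation 3 (CCW):
.X
XX
X.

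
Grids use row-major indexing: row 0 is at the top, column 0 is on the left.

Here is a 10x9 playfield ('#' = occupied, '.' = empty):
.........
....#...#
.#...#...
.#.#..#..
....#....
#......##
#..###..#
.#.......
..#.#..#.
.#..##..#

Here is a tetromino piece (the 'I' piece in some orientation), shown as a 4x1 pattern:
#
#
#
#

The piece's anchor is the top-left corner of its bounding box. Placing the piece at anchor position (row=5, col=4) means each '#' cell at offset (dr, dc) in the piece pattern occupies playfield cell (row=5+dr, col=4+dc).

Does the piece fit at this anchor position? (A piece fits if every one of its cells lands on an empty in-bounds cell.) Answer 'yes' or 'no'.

Answer: no

Derivation:
Check each piece cell at anchor (5, 4):
  offset (0,0) -> (5,4): empty -> OK
  offset (1,0) -> (6,4): occupied ('#') -> FAIL
  offset (2,0) -> (7,4): empty -> OK
  offset (3,0) -> (8,4): occupied ('#') -> FAIL
All cells valid: no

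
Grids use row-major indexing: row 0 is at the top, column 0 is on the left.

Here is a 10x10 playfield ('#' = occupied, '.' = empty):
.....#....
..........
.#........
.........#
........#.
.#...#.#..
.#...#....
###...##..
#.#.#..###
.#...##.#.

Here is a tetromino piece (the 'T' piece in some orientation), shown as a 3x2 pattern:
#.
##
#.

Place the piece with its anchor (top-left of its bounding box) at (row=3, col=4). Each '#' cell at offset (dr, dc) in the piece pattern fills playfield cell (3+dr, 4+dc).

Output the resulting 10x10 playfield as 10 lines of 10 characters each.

Answer: .....#....
..........
.#........
....#....#
....##..#.
.#..##.#..
.#...#....
###...##..
#.#.#..###
.#...##.#.

Derivation:
Fill (3+0,4+0) = (3,4)
Fill (3+1,4+0) = (4,4)
Fill (3+1,4+1) = (4,5)
Fill (3+2,4+0) = (5,4)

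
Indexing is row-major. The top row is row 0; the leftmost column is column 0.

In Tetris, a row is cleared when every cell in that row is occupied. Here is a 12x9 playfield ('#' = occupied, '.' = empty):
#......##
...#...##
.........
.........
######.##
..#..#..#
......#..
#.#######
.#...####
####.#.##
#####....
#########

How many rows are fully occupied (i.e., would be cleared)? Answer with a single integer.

Answer: 1

Derivation:
Check each row:
  row 0: 6 empty cells -> not full
  row 1: 6 empty cells -> not full
  row 2: 9 empty cells -> not full
  row 3: 9 empty cells -> not full
  row 4: 1 empty cell -> not full
  row 5: 6 empty cells -> not full
  row 6: 8 empty cells -> not full
  row 7: 1 empty cell -> not full
  row 8: 4 empty cells -> not full
  row 9: 2 empty cells -> not full
  row 10: 4 empty cells -> not full
  row 11: 0 empty cells -> FULL (clear)
Total rows cleared: 1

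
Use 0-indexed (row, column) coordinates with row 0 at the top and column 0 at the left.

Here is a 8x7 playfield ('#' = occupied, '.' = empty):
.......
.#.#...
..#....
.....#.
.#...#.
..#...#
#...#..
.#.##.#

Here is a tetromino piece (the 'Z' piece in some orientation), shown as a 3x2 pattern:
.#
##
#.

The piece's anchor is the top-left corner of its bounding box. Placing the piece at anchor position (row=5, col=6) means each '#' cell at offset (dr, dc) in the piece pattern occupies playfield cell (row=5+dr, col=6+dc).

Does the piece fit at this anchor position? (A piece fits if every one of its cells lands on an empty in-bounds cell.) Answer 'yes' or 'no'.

Answer: no

Derivation:
Check each piece cell at anchor (5, 6):
  offset (0,1) -> (5,7): out of bounds -> FAIL
  offset (1,0) -> (6,6): empty -> OK
  offset (1,1) -> (6,7): out of bounds -> FAIL
  offset (2,0) -> (7,6): occupied ('#') -> FAIL
All cells valid: no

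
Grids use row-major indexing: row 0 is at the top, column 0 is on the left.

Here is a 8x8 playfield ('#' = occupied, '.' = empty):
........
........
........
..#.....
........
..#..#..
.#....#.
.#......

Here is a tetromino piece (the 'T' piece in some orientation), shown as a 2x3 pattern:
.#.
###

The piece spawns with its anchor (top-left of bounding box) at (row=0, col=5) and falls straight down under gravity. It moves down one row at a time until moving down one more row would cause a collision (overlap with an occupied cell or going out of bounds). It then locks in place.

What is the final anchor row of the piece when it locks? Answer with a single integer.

Answer: 3

Derivation:
Spawn at (row=0, col=5). Try each row:
  row 0: fits
  row 1: fits
  row 2: fits
  row 3: fits
  row 4: blocked -> lock at row 3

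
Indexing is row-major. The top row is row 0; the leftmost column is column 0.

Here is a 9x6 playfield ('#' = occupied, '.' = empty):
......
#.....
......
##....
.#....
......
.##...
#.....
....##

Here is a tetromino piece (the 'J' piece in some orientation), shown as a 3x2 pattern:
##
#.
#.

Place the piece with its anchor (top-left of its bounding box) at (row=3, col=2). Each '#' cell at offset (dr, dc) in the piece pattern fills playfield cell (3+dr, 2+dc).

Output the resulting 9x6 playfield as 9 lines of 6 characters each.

Fill (3+0,2+0) = (3,2)
Fill (3+0,2+1) = (3,3)
Fill (3+1,2+0) = (4,2)
Fill (3+2,2+0) = (5,2)

Answer: ......
#.....
......
####..
.##...
..#...
.##...
#.....
....##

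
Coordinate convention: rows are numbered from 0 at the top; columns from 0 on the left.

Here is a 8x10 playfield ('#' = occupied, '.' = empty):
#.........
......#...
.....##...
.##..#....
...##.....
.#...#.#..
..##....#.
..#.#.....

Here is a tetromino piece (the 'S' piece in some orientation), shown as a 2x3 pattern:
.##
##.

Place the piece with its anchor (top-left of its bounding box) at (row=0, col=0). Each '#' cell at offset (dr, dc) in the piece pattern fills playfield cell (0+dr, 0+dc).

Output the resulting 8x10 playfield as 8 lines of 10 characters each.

Fill (0+0,0+1) = (0,1)
Fill (0+0,0+2) = (0,2)
Fill (0+1,0+0) = (1,0)
Fill (0+1,0+1) = (1,1)

Answer: ###.......
##....#...
.....##...
.##..#....
...##.....
.#...#.#..
..##....#.
..#.#.....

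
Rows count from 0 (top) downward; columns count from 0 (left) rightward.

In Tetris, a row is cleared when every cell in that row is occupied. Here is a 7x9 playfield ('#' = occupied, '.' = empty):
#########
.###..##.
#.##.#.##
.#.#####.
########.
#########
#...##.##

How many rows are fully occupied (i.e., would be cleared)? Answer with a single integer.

Answer: 2

Derivation:
Check each row:
  row 0: 0 empty cells -> FULL (clear)
  row 1: 4 empty cells -> not full
  row 2: 3 empty cells -> not full
  row 3: 3 empty cells -> not full
  row 4: 1 empty cell -> not full
  row 5: 0 empty cells -> FULL (clear)
  row 6: 4 empty cells -> not full
Total rows cleared: 2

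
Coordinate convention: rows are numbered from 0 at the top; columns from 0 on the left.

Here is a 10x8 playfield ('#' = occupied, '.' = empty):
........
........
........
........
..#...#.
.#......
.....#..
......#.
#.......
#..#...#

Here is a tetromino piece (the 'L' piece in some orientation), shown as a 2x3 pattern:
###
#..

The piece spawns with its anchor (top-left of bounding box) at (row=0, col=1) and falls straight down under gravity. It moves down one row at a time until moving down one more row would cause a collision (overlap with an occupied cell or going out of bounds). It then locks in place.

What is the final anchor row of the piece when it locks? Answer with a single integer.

Answer: 3

Derivation:
Spawn at (row=0, col=1). Try each row:
  row 0: fits
  row 1: fits
  row 2: fits
  row 3: fits
  row 4: blocked -> lock at row 3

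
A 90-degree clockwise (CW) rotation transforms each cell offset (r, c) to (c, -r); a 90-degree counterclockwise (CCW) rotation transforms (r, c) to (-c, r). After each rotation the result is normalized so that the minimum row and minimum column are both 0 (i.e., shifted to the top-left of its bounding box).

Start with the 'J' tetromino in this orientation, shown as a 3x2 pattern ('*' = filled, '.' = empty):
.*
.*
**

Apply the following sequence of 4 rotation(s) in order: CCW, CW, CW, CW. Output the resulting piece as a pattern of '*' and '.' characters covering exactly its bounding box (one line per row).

Start:
.*
.*
**
After rotation 1 (CCW):
***
..*
After rotation 2 (CW):
.*
.*
**
After rotation 3 (CW):
*..
***
After rotation 4 (CW):
**
*.
*.

Answer: **
*.
*.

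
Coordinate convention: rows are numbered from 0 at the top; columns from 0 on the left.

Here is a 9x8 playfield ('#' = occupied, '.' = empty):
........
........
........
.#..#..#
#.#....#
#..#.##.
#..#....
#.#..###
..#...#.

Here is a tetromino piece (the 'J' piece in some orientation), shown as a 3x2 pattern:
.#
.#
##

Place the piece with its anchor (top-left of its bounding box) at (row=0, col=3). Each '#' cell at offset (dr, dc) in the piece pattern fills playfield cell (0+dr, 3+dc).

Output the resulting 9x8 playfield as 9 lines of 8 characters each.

Answer: ....#...
....#...
...##...
.#..#..#
#.#....#
#..#.##.
#..#....
#.#..###
..#...#.

Derivation:
Fill (0+0,3+1) = (0,4)
Fill (0+1,3+1) = (1,4)
Fill (0+2,3+0) = (2,3)
Fill (0+2,3+1) = (2,4)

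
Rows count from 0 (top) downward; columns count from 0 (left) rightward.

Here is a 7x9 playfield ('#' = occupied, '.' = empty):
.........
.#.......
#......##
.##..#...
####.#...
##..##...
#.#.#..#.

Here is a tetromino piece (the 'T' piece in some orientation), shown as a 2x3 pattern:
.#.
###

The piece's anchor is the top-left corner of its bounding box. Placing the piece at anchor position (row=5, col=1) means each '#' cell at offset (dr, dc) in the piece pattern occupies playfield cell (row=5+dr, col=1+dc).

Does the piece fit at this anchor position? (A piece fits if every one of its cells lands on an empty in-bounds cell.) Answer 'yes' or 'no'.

Check each piece cell at anchor (5, 1):
  offset (0,1) -> (5,2): empty -> OK
  offset (1,0) -> (6,1): empty -> OK
  offset (1,1) -> (6,2): occupied ('#') -> FAIL
  offset (1,2) -> (6,3): empty -> OK
All cells valid: no

Answer: no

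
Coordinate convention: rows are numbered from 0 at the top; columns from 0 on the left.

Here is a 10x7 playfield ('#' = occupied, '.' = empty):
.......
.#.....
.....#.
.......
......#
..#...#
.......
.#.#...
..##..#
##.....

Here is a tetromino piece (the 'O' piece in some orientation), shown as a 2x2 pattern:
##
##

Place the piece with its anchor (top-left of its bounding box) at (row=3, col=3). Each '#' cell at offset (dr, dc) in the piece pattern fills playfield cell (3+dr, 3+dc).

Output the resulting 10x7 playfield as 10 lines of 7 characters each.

Answer: .......
.#.....
.....#.
...##..
...##.#
..#...#
.......
.#.#...
..##..#
##.....

Derivation:
Fill (3+0,3+0) = (3,3)
Fill (3+0,3+1) = (3,4)
Fill (3+1,3+0) = (4,3)
Fill (3+1,3+1) = (4,4)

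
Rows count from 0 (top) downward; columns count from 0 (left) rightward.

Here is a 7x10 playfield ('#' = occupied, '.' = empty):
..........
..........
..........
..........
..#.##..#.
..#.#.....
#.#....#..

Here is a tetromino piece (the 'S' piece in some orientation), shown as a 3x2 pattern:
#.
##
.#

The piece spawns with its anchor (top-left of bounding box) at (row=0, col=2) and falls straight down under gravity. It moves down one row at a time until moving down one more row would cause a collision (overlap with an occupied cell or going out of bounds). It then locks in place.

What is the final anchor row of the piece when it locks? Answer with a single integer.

Spawn at (row=0, col=2). Try each row:
  row 0: fits
  row 1: fits
  row 2: fits
  row 3: blocked -> lock at row 2

Answer: 2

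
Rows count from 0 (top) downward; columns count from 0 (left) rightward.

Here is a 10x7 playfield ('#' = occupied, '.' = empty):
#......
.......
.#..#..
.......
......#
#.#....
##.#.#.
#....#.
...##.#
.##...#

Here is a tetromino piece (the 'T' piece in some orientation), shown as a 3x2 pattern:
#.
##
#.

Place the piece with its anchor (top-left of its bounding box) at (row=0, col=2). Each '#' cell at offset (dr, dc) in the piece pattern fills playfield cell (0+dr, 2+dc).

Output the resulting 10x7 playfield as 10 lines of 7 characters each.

Fill (0+0,2+0) = (0,2)
Fill (0+1,2+0) = (1,2)
Fill (0+1,2+1) = (1,3)
Fill (0+2,2+0) = (2,2)

Answer: #.#....
..##...
.##.#..
.......
......#
#.#....
##.#.#.
#....#.
...##.#
.##...#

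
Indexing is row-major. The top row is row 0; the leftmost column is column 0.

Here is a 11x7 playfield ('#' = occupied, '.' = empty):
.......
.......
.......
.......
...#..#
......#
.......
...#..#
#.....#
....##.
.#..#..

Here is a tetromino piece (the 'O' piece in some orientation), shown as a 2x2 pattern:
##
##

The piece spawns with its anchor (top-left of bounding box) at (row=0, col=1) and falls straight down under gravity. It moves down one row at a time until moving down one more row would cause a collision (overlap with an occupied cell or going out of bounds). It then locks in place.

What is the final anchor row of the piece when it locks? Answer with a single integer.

Spawn at (row=0, col=1). Try each row:
  row 0: fits
  row 1: fits
  row 2: fits
  row 3: fits
  row 4: fits
  row 5: fits
  row 6: fits
  row 7: fits
  row 8: fits
  row 9: blocked -> lock at row 8

Answer: 8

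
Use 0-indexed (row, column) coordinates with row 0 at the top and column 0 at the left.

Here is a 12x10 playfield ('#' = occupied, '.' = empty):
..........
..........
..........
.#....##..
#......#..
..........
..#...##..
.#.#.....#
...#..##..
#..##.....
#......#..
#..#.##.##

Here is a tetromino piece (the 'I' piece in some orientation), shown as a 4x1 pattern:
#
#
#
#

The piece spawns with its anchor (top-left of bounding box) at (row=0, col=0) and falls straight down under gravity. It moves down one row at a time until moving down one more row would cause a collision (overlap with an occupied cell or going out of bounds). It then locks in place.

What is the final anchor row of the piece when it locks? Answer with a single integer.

Spawn at (row=0, col=0). Try each row:
  row 0: fits
  row 1: blocked -> lock at row 0

Answer: 0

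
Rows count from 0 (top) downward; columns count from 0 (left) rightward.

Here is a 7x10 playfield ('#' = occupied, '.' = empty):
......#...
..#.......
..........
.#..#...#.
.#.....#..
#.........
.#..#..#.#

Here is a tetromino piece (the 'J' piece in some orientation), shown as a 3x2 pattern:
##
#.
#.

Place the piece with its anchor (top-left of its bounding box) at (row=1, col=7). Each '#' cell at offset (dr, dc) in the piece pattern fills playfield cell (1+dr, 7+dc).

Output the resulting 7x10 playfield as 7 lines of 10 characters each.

Fill (1+0,7+0) = (1,7)
Fill (1+0,7+1) = (1,8)
Fill (1+1,7+0) = (2,7)
Fill (1+2,7+0) = (3,7)

Answer: ......#...
..#....##.
.......#..
.#..#..##.
.#.....#..
#.........
.#..#..#.#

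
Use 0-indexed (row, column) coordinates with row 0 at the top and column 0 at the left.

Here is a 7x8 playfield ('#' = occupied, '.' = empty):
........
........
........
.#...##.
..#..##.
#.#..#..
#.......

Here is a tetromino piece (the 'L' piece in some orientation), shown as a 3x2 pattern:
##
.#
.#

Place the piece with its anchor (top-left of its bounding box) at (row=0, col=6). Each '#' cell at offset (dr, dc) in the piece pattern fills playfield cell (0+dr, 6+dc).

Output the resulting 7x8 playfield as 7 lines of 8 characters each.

Answer: ......##
.......#
.......#
.#...##.
..#..##.
#.#..#..
#.......

Derivation:
Fill (0+0,6+0) = (0,6)
Fill (0+0,6+1) = (0,7)
Fill (0+1,6+1) = (1,7)
Fill (0+2,6+1) = (2,7)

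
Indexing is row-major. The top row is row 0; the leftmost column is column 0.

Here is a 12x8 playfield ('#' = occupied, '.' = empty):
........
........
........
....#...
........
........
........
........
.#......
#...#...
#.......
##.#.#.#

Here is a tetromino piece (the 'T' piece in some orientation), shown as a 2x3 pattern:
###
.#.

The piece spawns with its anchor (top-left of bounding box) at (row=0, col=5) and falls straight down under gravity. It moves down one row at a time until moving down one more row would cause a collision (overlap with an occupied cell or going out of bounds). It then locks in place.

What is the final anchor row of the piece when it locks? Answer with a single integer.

Answer: 10

Derivation:
Spawn at (row=0, col=5). Try each row:
  row 0: fits
  row 1: fits
  row 2: fits
  row 3: fits
  row 4: fits
  row 5: fits
  row 6: fits
  row 7: fits
  row 8: fits
  row 9: fits
  row 10: fits
  row 11: blocked -> lock at row 10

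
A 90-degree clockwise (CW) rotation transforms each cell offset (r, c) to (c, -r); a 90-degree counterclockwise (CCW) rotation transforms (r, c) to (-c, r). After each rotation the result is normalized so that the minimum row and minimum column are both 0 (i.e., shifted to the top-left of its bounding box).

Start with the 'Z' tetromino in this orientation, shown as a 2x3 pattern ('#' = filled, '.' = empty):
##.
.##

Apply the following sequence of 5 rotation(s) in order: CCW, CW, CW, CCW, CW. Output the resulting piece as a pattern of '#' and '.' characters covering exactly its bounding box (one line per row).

Start:
##.
.##
After rotation 1 (CCW):
.#
##
#.
After rotation 2 (CW):
##.
.##
After rotation 3 (CW):
.#
##
#.
After rotation 4 (CCW):
##.
.##
After rotation 5 (CW):
.#
##
#.

Answer: .#
##
#.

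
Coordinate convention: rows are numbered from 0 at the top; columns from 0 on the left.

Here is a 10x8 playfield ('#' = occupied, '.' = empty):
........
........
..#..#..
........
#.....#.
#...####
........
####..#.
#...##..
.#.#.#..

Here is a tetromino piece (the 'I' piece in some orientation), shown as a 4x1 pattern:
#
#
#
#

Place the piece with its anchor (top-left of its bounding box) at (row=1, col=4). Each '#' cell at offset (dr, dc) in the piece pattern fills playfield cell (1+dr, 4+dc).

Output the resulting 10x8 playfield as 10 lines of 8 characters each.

Answer: ........
....#...
..#.##..
....#...
#...#.#.
#...####
........
####..#.
#...##..
.#.#.#..

Derivation:
Fill (1+0,4+0) = (1,4)
Fill (1+1,4+0) = (2,4)
Fill (1+2,4+0) = (3,4)
Fill (1+3,4+0) = (4,4)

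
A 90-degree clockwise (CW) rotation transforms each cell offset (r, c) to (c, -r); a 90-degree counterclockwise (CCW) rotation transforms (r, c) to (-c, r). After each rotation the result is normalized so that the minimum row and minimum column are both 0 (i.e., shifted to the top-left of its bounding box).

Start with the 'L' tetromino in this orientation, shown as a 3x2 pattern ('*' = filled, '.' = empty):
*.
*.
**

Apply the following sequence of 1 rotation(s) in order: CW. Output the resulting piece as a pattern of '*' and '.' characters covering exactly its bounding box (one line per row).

Start:
*.
*.
**
After rotation 1 (CW):
***
*..

Answer: ***
*..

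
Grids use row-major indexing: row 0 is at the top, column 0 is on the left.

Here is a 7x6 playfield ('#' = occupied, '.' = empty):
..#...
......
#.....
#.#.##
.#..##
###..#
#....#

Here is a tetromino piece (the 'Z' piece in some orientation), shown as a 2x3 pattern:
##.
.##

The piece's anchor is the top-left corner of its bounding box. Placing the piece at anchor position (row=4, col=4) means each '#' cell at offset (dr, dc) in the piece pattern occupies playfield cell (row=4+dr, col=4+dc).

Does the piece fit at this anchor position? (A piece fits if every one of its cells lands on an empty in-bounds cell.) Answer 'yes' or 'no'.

Check each piece cell at anchor (4, 4):
  offset (0,0) -> (4,4): occupied ('#') -> FAIL
  offset (0,1) -> (4,5): occupied ('#') -> FAIL
  offset (1,1) -> (5,5): occupied ('#') -> FAIL
  offset (1,2) -> (5,6): out of bounds -> FAIL
All cells valid: no

Answer: no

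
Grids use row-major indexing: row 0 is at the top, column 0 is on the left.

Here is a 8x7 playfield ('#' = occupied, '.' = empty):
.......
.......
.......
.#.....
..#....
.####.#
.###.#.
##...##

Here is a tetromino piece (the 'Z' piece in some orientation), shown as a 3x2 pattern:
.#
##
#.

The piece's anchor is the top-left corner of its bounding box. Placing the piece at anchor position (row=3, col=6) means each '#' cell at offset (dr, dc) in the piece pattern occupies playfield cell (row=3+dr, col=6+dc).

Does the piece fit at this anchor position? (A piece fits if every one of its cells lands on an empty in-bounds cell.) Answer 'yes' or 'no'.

Check each piece cell at anchor (3, 6):
  offset (0,1) -> (3,7): out of bounds -> FAIL
  offset (1,0) -> (4,6): empty -> OK
  offset (1,1) -> (4,7): out of bounds -> FAIL
  offset (2,0) -> (5,6): occupied ('#') -> FAIL
All cells valid: no

Answer: no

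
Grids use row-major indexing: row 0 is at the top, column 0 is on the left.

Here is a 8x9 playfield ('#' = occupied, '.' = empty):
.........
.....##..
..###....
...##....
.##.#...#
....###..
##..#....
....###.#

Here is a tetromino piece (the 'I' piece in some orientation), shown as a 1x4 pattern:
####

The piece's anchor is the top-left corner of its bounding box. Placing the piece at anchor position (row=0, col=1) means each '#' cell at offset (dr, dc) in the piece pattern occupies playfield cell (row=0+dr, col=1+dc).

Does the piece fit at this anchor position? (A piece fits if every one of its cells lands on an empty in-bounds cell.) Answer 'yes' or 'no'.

Check each piece cell at anchor (0, 1):
  offset (0,0) -> (0,1): empty -> OK
  offset (0,1) -> (0,2): empty -> OK
  offset (0,2) -> (0,3): empty -> OK
  offset (0,3) -> (0,4): empty -> OK
All cells valid: yes

Answer: yes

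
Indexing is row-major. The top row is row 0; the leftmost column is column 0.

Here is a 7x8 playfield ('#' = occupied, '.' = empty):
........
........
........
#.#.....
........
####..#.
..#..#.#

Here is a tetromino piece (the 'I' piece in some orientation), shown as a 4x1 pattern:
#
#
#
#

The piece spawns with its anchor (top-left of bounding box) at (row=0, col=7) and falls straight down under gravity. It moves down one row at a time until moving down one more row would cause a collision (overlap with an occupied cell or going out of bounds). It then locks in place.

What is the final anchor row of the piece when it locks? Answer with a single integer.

Answer: 2

Derivation:
Spawn at (row=0, col=7). Try each row:
  row 0: fits
  row 1: fits
  row 2: fits
  row 3: blocked -> lock at row 2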